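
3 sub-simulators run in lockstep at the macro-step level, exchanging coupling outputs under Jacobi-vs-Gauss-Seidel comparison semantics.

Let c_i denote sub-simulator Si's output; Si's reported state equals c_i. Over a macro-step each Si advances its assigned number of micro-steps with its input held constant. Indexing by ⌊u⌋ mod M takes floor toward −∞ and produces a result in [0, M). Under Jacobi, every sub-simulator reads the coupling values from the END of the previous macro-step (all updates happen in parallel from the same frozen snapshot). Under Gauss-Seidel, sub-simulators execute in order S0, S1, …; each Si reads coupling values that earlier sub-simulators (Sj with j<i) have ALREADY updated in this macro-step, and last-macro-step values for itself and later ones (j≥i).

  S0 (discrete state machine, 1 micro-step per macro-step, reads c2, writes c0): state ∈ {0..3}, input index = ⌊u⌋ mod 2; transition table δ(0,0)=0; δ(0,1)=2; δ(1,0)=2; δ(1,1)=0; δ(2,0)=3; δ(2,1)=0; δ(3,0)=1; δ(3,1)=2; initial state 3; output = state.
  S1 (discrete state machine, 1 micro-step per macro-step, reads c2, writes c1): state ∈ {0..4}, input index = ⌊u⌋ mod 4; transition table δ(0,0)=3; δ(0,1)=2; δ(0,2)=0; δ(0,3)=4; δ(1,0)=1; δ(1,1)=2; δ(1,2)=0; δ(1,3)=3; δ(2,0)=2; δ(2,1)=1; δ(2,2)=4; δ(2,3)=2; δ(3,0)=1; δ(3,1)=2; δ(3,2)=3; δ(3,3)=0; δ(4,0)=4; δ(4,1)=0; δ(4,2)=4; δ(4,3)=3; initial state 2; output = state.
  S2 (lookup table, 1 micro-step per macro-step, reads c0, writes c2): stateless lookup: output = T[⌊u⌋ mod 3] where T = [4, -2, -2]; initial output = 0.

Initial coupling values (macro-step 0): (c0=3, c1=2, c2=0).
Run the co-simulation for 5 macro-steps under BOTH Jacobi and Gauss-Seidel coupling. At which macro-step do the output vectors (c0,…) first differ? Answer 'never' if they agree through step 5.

first divergence at macro-step: 1

[Jacobi] macro 1: S0 reads c2=0 → after 1×micro: 1; S1 reads c2=0 → after 1×micro: 2; S2 reads c0=3 → after 1×micro: 4 ⇒ (c0=1, c1=2, c2=4)
[Jacobi] macro 2: S0 reads c2=4 → after 1×micro: 2; S1 reads c2=4 → after 1×micro: 2; S2 reads c0=1 → after 1×micro: -2 ⇒ (c0=2, c1=2, c2=-2)
[Jacobi] macro 3: S0 reads c2=-2 → after 1×micro: 3; S1 reads c2=-2 → after 1×micro: 4; S2 reads c0=2 → after 1×micro: -2 ⇒ (c0=3, c1=4, c2=-2)
[Jacobi] macro 4: S0 reads c2=-2 → after 1×micro: 1; S1 reads c2=-2 → after 1×micro: 4; S2 reads c0=3 → after 1×micro: 4 ⇒ (c0=1, c1=4, c2=4)
[Jacobi] macro 5: S0 reads c2=4 → after 1×micro: 2; S1 reads c2=4 → after 1×micro: 4; S2 reads c0=1 → after 1×micro: -2 ⇒ (c0=2, c1=4, c2=-2)
[Gauss-Seidel] macro 1: S0 reads c2=0 → after 1×micro: 1; S1 reads c2=0 → after 1×micro: 2; S2 reads c0=1 → after 1×micro: -2 ⇒ (c0=1, c1=2, c2=-2)
[Gauss-Seidel] macro 2: S0 reads c2=-2 → after 1×micro: 2; S1 reads c2=-2 → after 1×micro: 4; S2 reads c0=2 → after 1×micro: -2 ⇒ (c0=2, c1=4, c2=-2)
[Gauss-Seidel] macro 3: S0 reads c2=-2 → after 1×micro: 3; S1 reads c2=-2 → after 1×micro: 4; S2 reads c0=3 → after 1×micro: 4 ⇒ (c0=3, c1=4, c2=4)
[Gauss-Seidel] macro 4: S0 reads c2=4 → after 1×micro: 1; S1 reads c2=4 → after 1×micro: 4; S2 reads c0=1 → after 1×micro: -2 ⇒ (c0=1, c1=4, c2=-2)
[Gauss-Seidel] macro 5: S0 reads c2=-2 → after 1×micro: 2; S1 reads c2=-2 → after 1×micro: 4; S2 reads c0=2 → after 1×micro: -2 ⇒ (c0=2, c1=4, c2=-2)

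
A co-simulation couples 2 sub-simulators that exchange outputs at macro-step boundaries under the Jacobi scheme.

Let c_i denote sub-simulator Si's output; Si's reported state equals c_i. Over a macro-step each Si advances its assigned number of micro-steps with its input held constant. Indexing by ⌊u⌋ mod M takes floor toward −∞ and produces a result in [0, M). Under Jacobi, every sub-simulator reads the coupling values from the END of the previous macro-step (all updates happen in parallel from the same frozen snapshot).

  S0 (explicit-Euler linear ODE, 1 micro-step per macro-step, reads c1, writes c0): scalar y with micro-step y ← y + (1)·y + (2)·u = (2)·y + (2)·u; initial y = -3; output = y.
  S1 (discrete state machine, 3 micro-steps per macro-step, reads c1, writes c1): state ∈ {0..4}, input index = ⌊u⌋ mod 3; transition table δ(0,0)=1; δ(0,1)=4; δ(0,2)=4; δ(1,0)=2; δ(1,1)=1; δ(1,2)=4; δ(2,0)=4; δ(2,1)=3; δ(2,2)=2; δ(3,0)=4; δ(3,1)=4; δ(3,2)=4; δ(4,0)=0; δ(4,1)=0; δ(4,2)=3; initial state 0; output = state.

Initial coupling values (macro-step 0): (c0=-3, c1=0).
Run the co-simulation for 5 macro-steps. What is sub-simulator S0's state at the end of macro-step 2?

macro 1: S0 reads c1=0 → after 1×micro: -6; S1 reads c1=0 → after 3×micro: 4 ⇒ (c0=-6, c1=4)
macro 2: S0 reads c1=4 → after 1×micro: -4; S1 reads c1=4 → after 3×micro: 0 ⇒ (c0=-4, c1=0)
macro 3: S0 reads c1=0 → after 1×micro: -8; S1 reads c1=0 → after 3×micro: 4 ⇒ (c0=-8, c1=4)
macro 4: S0 reads c1=4 → after 1×micro: -8; S1 reads c1=4 → after 3×micro: 0 ⇒ (c0=-8, c1=0)
macro 5: S0 reads c1=0 → after 1×micro: -16; S1 reads c1=0 → after 3×micro: 4 ⇒ (c0=-16, c1=4)

S0 state at macro-step 2 = -4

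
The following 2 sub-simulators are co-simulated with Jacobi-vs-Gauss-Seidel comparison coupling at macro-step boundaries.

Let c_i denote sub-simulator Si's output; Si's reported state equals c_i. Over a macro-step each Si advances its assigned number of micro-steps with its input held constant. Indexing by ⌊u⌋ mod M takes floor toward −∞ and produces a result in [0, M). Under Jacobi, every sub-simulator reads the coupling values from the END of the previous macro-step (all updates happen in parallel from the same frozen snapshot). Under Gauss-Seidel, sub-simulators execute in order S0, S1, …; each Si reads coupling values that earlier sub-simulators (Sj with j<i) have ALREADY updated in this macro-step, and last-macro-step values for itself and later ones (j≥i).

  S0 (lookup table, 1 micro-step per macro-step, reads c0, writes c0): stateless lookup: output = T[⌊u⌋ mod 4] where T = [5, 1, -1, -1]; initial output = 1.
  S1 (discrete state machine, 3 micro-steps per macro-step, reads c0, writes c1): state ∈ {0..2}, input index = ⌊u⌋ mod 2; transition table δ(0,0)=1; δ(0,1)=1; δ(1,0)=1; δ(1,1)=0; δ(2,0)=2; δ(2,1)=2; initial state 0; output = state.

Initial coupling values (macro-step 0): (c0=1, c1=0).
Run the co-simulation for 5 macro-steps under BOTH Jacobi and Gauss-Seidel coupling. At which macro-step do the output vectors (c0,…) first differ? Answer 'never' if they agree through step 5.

[Jacobi] macro 1: S0 reads c0=1 → after 1×micro: 1; S1 reads c0=1 → after 3×micro: 1 ⇒ (c0=1, c1=1)
[Jacobi] macro 2: S0 reads c0=1 → after 1×micro: 1; S1 reads c0=1 → after 3×micro: 0 ⇒ (c0=1, c1=0)
[Jacobi] macro 3: S0 reads c0=1 → after 1×micro: 1; S1 reads c0=1 → after 3×micro: 1 ⇒ (c0=1, c1=1)
[Jacobi] macro 4: S0 reads c0=1 → after 1×micro: 1; S1 reads c0=1 → after 3×micro: 0 ⇒ (c0=1, c1=0)
[Jacobi] macro 5: S0 reads c0=1 → after 1×micro: 1; S1 reads c0=1 → after 3×micro: 1 ⇒ (c0=1, c1=1)
[Gauss-Seidel] macro 1: S0 reads c0=1 → after 1×micro: 1; S1 reads c0=1 → after 3×micro: 1 ⇒ (c0=1, c1=1)
[Gauss-Seidel] macro 2: S0 reads c0=1 → after 1×micro: 1; S1 reads c0=1 → after 3×micro: 0 ⇒ (c0=1, c1=0)
[Gauss-Seidel] macro 3: S0 reads c0=1 → after 1×micro: 1; S1 reads c0=1 → after 3×micro: 1 ⇒ (c0=1, c1=1)
[Gauss-Seidel] macro 4: S0 reads c0=1 → after 1×micro: 1; S1 reads c0=1 → after 3×micro: 0 ⇒ (c0=1, c1=0)
[Gauss-Seidel] macro 5: S0 reads c0=1 → after 1×micro: 1; S1 reads c0=1 → after 3×micro: 1 ⇒ (c0=1, c1=1)

first divergence at macro-step: never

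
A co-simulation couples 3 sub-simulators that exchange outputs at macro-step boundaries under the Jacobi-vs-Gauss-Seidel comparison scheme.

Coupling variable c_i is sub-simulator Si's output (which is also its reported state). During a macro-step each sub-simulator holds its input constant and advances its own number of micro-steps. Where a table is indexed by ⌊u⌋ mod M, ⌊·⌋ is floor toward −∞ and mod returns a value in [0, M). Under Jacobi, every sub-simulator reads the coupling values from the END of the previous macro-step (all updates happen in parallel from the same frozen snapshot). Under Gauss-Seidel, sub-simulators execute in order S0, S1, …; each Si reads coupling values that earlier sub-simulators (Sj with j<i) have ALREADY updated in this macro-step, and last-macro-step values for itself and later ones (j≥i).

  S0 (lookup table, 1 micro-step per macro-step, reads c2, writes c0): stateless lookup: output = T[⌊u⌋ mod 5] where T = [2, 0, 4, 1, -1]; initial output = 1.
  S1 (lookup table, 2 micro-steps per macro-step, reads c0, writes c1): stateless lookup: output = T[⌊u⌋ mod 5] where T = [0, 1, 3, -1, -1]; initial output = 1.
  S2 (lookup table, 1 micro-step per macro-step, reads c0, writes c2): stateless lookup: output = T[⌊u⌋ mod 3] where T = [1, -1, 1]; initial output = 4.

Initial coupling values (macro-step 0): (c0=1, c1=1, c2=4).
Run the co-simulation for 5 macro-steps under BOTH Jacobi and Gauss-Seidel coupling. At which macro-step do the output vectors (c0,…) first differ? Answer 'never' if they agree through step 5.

first divergence at macro-step: 1

[Jacobi] macro 1: S0 reads c2=4 → after 1×micro: -1; S1 reads c0=1 → after 2×micro: 1; S2 reads c0=1 → after 1×micro: -1 ⇒ (c0=-1, c1=1, c2=-1)
[Jacobi] macro 2: S0 reads c2=-1 → after 1×micro: -1; S1 reads c0=-1 → after 2×micro: -1; S2 reads c0=-1 → after 1×micro: 1 ⇒ (c0=-1, c1=-1, c2=1)
[Jacobi] macro 3: S0 reads c2=1 → after 1×micro: 0; S1 reads c0=-1 → after 2×micro: -1; S2 reads c0=-1 → after 1×micro: 1 ⇒ (c0=0, c1=-1, c2=1)
[Jacobi] macro 4: S0 reads c2=1 → after 1×micro: 0; S1 reads c0=0 → after 2×micro: 0; S2 reads c0=0 → after 1×micro: 1 ⇒ (c0=0, c1=0, c2=1)
[Jacobi] macro 5: S0 reads c2=1 → after 1×micro: 0; S1 reads c0=0 → after 2×micro: 0; S2 reads c0=0 → after 1×micro: 1 ⇒ (c0=0, c1=0, c2=1)
[Gauss-Seidel] macro 1: S0 reads c2=4 → after 1×micro: -1; S1 reads c0=-1 → after 2×micro: -1; S2 reads c0=-1 → after 1×micro: 1 ⇒ (c0=-1, c1=-1, c2=1)
[Gauss-Seidel] macro 2: S0 reads c2=1 → after 1×micro: 0; S1 reads c0=0 → after 2×micro: 0; S2 reads c0=0 → after 1×micro: 1 ⇒ (c0=0, c1=0, c2=1)
[Gauss-Seidel] macro 3: S0 reads c2=1 → after 1×micro: 0; S1 reads c0=0 → after 2×micro: 0; S2 reads c0=0 → after 1×micro: 1 ⇒ (c0=0, c1=0, c2=1)
[Gauss-Seidel] macro 4: S0 reads c2=1 → after 1×micro: 0; S1 reads c0=0 → after 2×micro: 0; S2 reads c0=0 → after 1×micro: 1 ⇒ (c0=0, c1=0, c2=1)
[Gauss-Seidel] macro 5: S0 reads c2=1 → after 1×micro: 0; S1 reads c0=0 → after 2×micro: 0; S2 reads c0=0 → after 1×micro: 1 ⇒ (c0=0, c1=0, c2=1)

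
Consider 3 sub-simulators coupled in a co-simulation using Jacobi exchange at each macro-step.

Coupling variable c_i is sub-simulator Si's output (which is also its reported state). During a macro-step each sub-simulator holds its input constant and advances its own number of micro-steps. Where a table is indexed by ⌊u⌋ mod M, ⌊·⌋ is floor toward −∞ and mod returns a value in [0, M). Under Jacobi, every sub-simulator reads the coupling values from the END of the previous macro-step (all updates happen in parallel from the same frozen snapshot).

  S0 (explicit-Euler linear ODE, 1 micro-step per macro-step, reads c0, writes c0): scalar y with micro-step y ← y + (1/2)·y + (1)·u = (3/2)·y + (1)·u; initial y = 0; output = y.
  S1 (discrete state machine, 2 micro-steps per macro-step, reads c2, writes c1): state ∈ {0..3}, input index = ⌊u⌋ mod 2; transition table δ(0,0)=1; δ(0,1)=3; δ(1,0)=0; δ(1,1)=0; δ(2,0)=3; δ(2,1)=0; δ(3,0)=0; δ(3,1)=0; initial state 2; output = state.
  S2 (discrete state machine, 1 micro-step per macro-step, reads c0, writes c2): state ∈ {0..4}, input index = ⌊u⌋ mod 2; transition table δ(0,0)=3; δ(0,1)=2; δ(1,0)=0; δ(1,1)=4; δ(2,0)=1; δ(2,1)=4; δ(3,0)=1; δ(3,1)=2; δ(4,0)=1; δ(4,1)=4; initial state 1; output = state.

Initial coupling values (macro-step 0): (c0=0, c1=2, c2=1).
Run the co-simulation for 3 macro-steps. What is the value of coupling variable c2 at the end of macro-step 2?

c2 at macro-step 2 = 3

macro 1: S0 reads c0=0 → after 1×micro: 0; S1 reads c2=1 → after 2×micro: 3; S2 reads c0=0 → after 1×micro: 0 ⇒ (c0=0, c1=3, c2=0)
macro 2: S0 reads c0=0 → after 1×micro: 0; S1 reads c2=0 → after 2×micro: 1; S2 reads c0=0 → after 1×micro: 3 ⇒ (c0=0, c1=1, c2=3)
macro 3: S0 reads c0=0 → after 1×micro: 0; S1 reads c2=3 → after 2×micro: 3; S2 reads c0=0 → after 1×micro: 1 ⇒ (c0=0, c1=3, c2=1)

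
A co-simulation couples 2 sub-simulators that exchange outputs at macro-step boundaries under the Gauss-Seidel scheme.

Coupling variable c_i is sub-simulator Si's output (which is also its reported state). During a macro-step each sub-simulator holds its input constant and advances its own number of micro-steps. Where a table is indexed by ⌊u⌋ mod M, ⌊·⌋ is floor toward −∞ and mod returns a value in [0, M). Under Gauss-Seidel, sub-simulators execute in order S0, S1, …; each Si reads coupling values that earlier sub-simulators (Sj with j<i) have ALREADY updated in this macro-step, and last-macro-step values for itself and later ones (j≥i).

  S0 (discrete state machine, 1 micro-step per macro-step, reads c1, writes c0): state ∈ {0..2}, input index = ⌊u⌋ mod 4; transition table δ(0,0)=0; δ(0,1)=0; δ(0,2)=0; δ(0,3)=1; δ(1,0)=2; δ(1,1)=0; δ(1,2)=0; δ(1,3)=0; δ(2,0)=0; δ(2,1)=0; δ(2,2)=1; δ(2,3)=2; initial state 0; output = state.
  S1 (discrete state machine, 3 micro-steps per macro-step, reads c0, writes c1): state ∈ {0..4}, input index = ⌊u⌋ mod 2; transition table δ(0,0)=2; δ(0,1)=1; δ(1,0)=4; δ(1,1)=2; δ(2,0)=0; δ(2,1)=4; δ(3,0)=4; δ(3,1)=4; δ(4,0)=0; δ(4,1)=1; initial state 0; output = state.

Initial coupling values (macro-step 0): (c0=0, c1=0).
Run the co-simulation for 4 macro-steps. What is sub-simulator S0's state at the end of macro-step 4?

macro 1: S0 reads c1=0 → after 1×micro: 0; S1 reads c0=0 → after 3×micro: 2 ⇒ (c0=0, c1=2)
macro 2: S0 reads c1=2 → after 1×micro: 0; S1 reads c0=0 → after 3×micro: 0 ⇒ (c0=0, c1=0)
macro 3: S0 reads c1=0 → after 1×micro: 0; S1 reads c0=0 → after 3×micro: 2 ⇒ (c0=0, c1=2)
macro 4: S0 reads c1=2 → after 1×micro: 0; S1 reads c0=0 → after 3×micro: 0 ⇒ (c0=0, c1=0)

S0 state at macro-step 4 = 0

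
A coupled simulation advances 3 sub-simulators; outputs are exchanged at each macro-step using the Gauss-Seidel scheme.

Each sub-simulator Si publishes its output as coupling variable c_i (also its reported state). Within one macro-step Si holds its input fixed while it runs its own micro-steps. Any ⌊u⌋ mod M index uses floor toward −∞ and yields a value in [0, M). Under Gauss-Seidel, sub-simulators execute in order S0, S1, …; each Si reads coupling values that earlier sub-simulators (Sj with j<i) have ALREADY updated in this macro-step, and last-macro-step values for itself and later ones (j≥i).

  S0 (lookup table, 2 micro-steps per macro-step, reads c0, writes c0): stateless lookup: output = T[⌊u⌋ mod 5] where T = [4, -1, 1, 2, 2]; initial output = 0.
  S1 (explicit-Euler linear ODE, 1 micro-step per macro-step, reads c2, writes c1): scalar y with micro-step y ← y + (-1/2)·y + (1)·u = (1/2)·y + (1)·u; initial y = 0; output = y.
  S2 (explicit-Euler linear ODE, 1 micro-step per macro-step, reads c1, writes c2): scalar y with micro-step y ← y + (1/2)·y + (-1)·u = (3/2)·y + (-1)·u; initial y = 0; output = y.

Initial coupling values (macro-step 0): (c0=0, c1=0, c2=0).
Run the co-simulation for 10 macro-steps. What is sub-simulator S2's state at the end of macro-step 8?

S2 state at macro-step 8 = 0

macro 1: S0 reads c0=0 → after 2×micro: 4; S1 reads c2=0 → after 1×micro: 0; S2 reads c1=0 → after 1×micro: 0 ⇒ (c0=4, c1=0, c2=0)
macro 2: S0 reads c0=4 → after 2×micro: 2; S1 reads c2=0 → after 1×micro: 0; S2 reads c1=0 → after 1×micro: 0 ⇒ (c0=2, c1=0, c2=0)
macro 3: S0 reads c0=2 → after 2×micro: 1; S1 reads c2=0 → after 1×micro: 0; S2 reads c1=0 → after 1×micro: 0 ⇒ (c0=1, c1=0, c2=0)
macro 4: S0 reads c0=1 → after 2×micro: -1; S1 reads c2=0 → after 1×micro: 0; S2 reads c1=0 → after 1×micro: 0 ⇒ (c0=-1, c1=0, c2=0)
macro 5: S0 reads c0=-1 → after 2×micro: 2; S1 reads c2=0 → after 1×micro: 0; S2 reads c1=0 → after 1×micro: 0 ⇒ (c0=2, c1=0, c2=0)
macro 6: S0 reads c0=2 → after 2×micro: 1; S1 reads c2=0 → after 1×micro: 0; S2 reads c1=0 → after 1×micro: 0 ⇒ (c0=1, c1=0, c2=0)
macro 7: S0 reads c0=1 → after 2×micro: -1; S1 reads c2=0 → after 1×micro: 0; S2 reads c1=0 → after 1×micro: 0 ⇒ (c0=-1, c1=0, c2=0)
macro 8: S0 reads c0=-1 → after 2×micro: 2; S1 reads c2=0 → after 1×micro: 0; S2 reads c1=0 → after 1×micro: 0 ⇒ (c0=2, c1=0, c2=0)
macro 9: S0 reads c0=2 → after 2×micro: 1; S1 reads c2=0 → after 1×micro: 0; S2 reads c1=0 → after 1×micro: 0 ⇒ (c0=1, c1=0, c2=0)
macro 10: S0 reads c0=1 → after 2×micro: -1; S1 reads c2=0 → after 1×micro: 0; S2 reads c1=0 → after 1×micro: 0 ⇒ (c0=-1, c1=0, c2=0)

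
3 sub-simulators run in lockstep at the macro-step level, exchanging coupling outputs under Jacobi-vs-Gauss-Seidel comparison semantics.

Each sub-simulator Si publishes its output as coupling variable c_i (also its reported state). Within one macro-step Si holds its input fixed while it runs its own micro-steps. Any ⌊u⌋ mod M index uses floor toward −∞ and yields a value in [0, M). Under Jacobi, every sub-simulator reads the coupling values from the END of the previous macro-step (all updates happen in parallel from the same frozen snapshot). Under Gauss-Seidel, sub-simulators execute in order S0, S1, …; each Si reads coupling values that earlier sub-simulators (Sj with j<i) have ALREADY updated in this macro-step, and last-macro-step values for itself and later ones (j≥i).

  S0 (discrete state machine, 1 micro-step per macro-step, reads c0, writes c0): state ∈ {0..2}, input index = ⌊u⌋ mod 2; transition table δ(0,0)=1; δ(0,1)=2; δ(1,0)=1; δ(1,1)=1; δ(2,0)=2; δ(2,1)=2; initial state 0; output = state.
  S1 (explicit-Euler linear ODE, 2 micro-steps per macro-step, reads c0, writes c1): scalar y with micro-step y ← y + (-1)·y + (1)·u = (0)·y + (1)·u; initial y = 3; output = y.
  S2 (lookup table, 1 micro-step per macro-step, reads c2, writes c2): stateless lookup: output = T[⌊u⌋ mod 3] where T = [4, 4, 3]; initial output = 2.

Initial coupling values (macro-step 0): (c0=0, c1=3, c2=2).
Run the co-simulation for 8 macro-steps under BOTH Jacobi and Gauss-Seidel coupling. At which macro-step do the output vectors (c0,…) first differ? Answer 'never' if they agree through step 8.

[Jacobi] macro 1: S0 reads c0=0 → after 1×micro: 1; S1 reads c0=0 → after 2×micro: 0; S2 reads c2=2 → after 1×micro: 3 ⇒ (c0=1, c1=0, c2=3)
[Jacobi] macro 2: S0 reads c0=1 → after 1×micro: 1; S1 reads c0=1 → after 2×micro: 1; S2 reads c2=3 → after 1×micro: 4 ⇒ (c0=1, c1=1, c2=4)
[Jacobi] macro 3: S0 reads c0=1 → after 1×micro: 1; S1 reads c0=1 → after 2×micro: 1; S2 reads c2=4 → after 1×micro: 4 ⇒ (c0=1, c1=1, c2=4)
[Jacobi] macro 4: S0 reads c0=1 → after 1×micro: 1; S1 reads c0=1 → after 2×micro: 1; S2 reads c2=4 → after 1×micro: 4 ⇒ (c0=1, c1=1, c2=4)
[Jacobi] macro 5: S0 reads c0=1 → after 1×micro: 1; S1 reads c0=1 → after 2×micro: 1; S2 reads c2=4 → after 1×micro: 4 ⇒ (c0=1, c1=1, c2=4)
[Jacobi] macro 6: S0 reads c0=1 → after 1×micro: 1; S1 reads c0=1 → after 2×micro: 1; S2 reads c2=4 → after 1×micro: 4 ⇒ (c0=1, c1=1, c2=4)
[Jacobi] macro 7: S0 reads c0=1 → after 1×micro: 1; S1 reads c0=1 → after 2×micro: 1; S2 reads c2=4 → after 1×micro: 4 ⇒ (c0=1, c1=1, c2=4)
[Jacobi] macro 8: S0 reads c0=1 → after 1×micro: 1; S1 reads c0=1 → after 2×micro: 1; S2 reads c2=4 → after 1×micro: 4 ⇒ (c0=1, c1=1, c2=4)
[Gauss-Seidel] macro 1: S0 reads c0=0 → after 1×micro: 1; S1 reads c0=1 → after 2×micro: 1; S2 reads c2=2 → after 1×micro: 3 ⇒ (c0=1, c1=1, c2=3)
[Gauss-Seidel] macro 2: S0 reads c0=1 → after 1×micro: 1; S1 reads c0=1 → after 2×micro: 1; S2 reads c2=3 → after 1×micro: 4 ⇒ (c0=1, c1=1, c2=4)
[Gauss-Seidel] macro 3: S0 reads c0=1 → after 1×micro: 1; S1 reads c0=1 → after 2×micro: 1; S2 reads c2=4 → after 1×micro: 4 ⇒ (c0=1, c1=1, c2=4)
[Gauss-Seidel] macro 4: S0 reads c0=1 → after 1×micro: 1; S1 reads c0=1 → after 2×micro: 1; S2 reads c2=4 → after 1×micro: 4 ⇒ (c0=1, c1=1, c2=4)
[Gauss-Seidel] macro 5: S0 reads c0=1 → after 1×micro: 1; S1 reads c0=1 → after 2×micro: 1; S2 reads c2=4 → after 1×micro: 4 ⇒ (c0=1, c1=1, c2=4)
[Gauss-Seidel] macro 6: S0 reads c0=1 → after 1×micro: 1; S1 reads c0=1 → after 2×micro: 1; S2 reads c2=4 → after 1×micro: 4 ⇒ (c0=1, c1=1, c2=4)
[Gauss-Seidel] macro 7: S0 reads c0=1 → after 1×micro: 1; S1 reads c0=1 → after 2×micro: 1; S2 reads c2=4 → after 1×micro: 4 ⇒ (c0=1, c1=1, c2=4)
[Gauss-Seidel] macro 8: S0 reads c0=1 → after 1×micro: 1; S1 reads c0=1 → after 2×micro: 1; S2 reads c2=4 → after 1×micro: 4 ⇒ (c0=1, c1=1, c2=4)

first divergence at macro-step: 1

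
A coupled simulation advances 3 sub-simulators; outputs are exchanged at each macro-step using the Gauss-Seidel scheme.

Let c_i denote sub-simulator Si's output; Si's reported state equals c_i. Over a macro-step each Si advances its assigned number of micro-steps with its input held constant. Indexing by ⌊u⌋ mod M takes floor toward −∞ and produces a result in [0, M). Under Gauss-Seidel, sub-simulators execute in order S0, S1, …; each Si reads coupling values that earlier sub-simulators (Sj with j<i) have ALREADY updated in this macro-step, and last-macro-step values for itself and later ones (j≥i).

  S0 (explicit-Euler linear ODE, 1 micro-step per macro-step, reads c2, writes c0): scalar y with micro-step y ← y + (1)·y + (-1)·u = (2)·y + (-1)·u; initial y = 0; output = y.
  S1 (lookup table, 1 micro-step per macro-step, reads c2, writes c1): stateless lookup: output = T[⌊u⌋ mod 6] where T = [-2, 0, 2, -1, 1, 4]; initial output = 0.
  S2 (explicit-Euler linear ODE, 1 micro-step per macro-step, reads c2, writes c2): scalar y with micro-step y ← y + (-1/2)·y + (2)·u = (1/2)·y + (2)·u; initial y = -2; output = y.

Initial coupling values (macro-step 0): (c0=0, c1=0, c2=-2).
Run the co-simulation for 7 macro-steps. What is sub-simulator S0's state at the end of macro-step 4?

S0 state at macro-step 4 = 369/4

macro 1: S0 reads c2=-2 → after 1×micro: 2; S1 reads c2=-2 → after 1×micro: 1; S2 reads c2=-2 → after 1×micro: -5 ⇒ (c0=2, c1=1, c2=-5)
macro 2: S0 reads c2=-5 → after 1×micro: 9; S1 reads c2=-5 → after 1×micro: 0; S2 reads c2=-5 → after 1×micro: -25/2 ⇒ (c0=9, c1=0, c2=-25/2)
macro 3: S0 reads c2=-25/2 → after 1×micro: 61/2; S1 reads c2=-25/2 → after 1×micro: 4; S2 reads c2=-25/2 → after 1×micro: -125/4 ⇒ (c0=61/2, c1=4, c2=-125/4)
macro 4: S0 reads c2=-125/4 → after 1×micro: 369/4; S1 reads c2=-125/4 → after 1×micro: 1; S2 reads c2=-125/4 → after 1×micro: -625/8 ⇒ (c0=369/4, c1=1, c2=-625/8)
macro 5: S0 reads c2=-625/8 → after 1×micro: 2101/8; S1 reads c2=-625/8 → after 1×micro: 4; S2 reads c2=-625/8 → after 1×micro: -3125/16 ⇒ (c0=2101/8, c1=4, c2=-3125/16)
macro 6: S0 reads c2=-3125/16 → after 1×micro: 11529/16; S1 reads c2=-3125/16 → after 1×micro: 2; S2 reads c2=-3125/16 → after 1×micro: -15625/32 ⇒ (c0=11529/16, c1=2, c2=-15625/32)
macro 7: S0 reads c2=-15625/32 → after 1×micro: 61741/32; S1 reads c2=-15625/32 → after 1×micro: -1; S2 reads c2=-15625/32 → after 1×micro: -78125/64 ⇒ (c0=61741/32, c1=-1, c2=-78125/64)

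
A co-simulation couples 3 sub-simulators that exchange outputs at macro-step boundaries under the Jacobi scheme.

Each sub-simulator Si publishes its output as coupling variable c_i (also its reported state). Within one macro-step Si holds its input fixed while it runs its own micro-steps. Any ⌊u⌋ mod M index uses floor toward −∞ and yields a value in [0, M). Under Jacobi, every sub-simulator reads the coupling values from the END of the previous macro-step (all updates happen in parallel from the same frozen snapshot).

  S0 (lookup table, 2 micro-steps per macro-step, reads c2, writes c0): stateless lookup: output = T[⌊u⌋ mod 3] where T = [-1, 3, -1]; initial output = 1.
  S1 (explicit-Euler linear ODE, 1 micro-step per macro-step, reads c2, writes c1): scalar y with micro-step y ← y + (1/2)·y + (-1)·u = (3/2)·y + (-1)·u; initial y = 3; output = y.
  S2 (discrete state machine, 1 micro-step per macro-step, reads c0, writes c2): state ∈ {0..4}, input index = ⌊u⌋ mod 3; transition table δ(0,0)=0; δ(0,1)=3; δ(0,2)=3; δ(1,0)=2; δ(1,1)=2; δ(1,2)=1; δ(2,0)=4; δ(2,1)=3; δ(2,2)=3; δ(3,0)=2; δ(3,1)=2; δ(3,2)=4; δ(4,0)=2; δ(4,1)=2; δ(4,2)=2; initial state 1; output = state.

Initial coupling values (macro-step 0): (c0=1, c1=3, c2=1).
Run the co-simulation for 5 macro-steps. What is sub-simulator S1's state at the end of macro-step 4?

macro 1: S0 reads c2=1 → after 2×micro: 3; S1 reads c2=1 → after 1×micro: 7/2; S2 reads c0=1 → after 1×micro: 2 ⇒ (c0=3, c1=7/2, c2=2)
macro 2: S0 reads c2=2 → after 2×micro: -1; S1 reads c2=2 → after 1×micro: 13/4; S2 reads c0=3 → after 1×micro: 4 ⇒ (c0=-1, c1=13/4, c2=4)
macro 3: S0 reads c2=4 → after 2×micro: 3; S1 reads c2=4 → after 1×micro: 7/8; S2 reads c0=-1 → after 1×micro: 2 ⇒ (c0=3, c1=7/8, c2=2)
macro 4: S0 reads c2=2 → after 2×micro: -1; S1 reads c2=2 → after 1×micro: -11/16; S2 reads c0=3 → after 1×micro: 4 ⇒ (c0=-1, c1=-11/16, c2=4)
macro 5: S0 reads c2=4 → after 2×micro: 3; S1 reads c2=4 → after 1×micro: -161/32; S2 reads c0=-1 → after 1×micro: 2 ⇒ (c0=3, c1=-161/32, c2=2)

S1 state at macro-step 4 = -11/16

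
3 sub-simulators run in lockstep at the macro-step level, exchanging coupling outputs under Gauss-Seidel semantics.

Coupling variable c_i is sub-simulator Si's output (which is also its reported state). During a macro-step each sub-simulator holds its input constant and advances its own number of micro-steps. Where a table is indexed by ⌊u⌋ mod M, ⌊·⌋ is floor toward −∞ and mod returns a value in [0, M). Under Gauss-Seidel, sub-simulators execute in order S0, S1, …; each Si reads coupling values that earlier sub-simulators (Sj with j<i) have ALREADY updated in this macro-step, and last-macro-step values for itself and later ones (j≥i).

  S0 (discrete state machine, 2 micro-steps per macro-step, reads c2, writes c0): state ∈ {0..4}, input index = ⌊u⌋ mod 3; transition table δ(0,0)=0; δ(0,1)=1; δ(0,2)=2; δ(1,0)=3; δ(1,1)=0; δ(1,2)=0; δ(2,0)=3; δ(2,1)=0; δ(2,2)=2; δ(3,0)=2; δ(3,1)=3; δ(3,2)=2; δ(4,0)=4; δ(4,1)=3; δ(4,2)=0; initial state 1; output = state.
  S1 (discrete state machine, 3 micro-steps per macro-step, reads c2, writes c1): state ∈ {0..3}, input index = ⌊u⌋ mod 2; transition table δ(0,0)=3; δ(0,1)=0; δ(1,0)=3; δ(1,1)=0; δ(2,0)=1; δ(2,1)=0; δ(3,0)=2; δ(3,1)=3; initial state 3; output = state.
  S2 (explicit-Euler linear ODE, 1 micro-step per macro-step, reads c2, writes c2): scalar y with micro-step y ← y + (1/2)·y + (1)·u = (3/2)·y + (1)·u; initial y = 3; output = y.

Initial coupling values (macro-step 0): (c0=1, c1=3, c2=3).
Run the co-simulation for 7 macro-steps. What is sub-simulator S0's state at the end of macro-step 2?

macro 1: S0 reads c2=3 → after 2×micro: 2; S1 reads c2=3 → after 3×micro: 3; S2 reads c2=3 → after 1×micro: 15/2 ⇒ (c0=2, c1=3, c2=15/2)
macro 2: S0 reads c2=15/2 → after 2×micro: 1; S1 reads c2=15/2 → after 3×micro: 3; S2 reads c2=15/2 → after 1×micro: 75/4 ⇒ (c0=1, c1=3, c2=75/4)
macro 3: S0 reads c2=75/4 → after 2×micro: 2; S1 reads c2=75/4 → after 3×micro: 3; S2 reads c2=75/4 → after 1×micro: 375/8 ⇒ (c0=2, c1=3, c2=375/8)
macro 4: S0 reads c2=375/8 → after 2×micro: 1; S1 reads c2=375/8 → after 3×micro: 3; S2 reads c2=375/8 → after 1×micro: 1875/16 ⇒ (c0=1, c1=3, c2=1875/16)
macro 5: S0 reads c2=1875/16 → after 2×micro: 2; S1 reads c2=1875/16 → after 3×micro: 3; S2 reads c2=1875/16 → after 1×micro: 9375/32 ⇒ (c0=2, c1=3, c2=9375/32)
macro 6: S0 reads c2=9375/32 → after 2×micro: 1; S1 reads c2=9375/32 → after 3×micro: 3; S2 reads c2=9375/32 → after 1×micro: 46875/64 ⇒ (c0=1, c1=3, c2=46875/64)
macro 7: S0 reads c2=46875/64 → after 2×micro: 2; S1 reads c2=46875/64 → after 3×micro: 3; S2 reads c2=46875/64 → after 1×micro: 234375/128 ⇒ (c0=2, c1=3, c2=234375/128)

S0 state at macro-step 2 = 1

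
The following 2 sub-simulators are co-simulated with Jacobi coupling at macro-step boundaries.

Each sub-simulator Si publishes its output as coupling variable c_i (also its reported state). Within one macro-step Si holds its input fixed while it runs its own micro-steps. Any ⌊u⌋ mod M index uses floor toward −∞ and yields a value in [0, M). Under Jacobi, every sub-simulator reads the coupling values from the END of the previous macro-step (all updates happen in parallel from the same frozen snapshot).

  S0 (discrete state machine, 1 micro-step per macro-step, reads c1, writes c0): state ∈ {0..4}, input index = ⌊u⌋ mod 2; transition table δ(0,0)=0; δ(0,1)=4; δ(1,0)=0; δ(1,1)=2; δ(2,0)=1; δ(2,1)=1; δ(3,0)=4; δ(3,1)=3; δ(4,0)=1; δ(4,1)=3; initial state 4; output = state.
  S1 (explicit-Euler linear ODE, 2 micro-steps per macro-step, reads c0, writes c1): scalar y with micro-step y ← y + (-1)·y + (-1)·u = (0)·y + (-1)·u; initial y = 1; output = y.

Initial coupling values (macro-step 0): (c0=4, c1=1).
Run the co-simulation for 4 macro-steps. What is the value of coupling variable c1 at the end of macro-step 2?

c1 at macro-step 2 = -3

macro 1: S0 reads c1=1 → after 1×micro: 3; S1 reads c0=4 → after 2×micro: -4 ⇒ (c0=3, c1=-4)
macro 2: S0 reads c1=-4 → after 1×micro: 4; S1 reads c0=3 → after 2×micro: -3 ⇒ (c0=4, c1=-3)
macro 3: S0 reads c1=-3 → after 1×micro: 3; S1 reads c0=4 → after 2×micro: -4 ⇒ (c0=3, c1=-4)
macro 4: S0 reads c1=-4 → after 1×micro: 4; S1 reads c0=3 → after 2×micro: -3 ⇒ (c0=4, c1=-3)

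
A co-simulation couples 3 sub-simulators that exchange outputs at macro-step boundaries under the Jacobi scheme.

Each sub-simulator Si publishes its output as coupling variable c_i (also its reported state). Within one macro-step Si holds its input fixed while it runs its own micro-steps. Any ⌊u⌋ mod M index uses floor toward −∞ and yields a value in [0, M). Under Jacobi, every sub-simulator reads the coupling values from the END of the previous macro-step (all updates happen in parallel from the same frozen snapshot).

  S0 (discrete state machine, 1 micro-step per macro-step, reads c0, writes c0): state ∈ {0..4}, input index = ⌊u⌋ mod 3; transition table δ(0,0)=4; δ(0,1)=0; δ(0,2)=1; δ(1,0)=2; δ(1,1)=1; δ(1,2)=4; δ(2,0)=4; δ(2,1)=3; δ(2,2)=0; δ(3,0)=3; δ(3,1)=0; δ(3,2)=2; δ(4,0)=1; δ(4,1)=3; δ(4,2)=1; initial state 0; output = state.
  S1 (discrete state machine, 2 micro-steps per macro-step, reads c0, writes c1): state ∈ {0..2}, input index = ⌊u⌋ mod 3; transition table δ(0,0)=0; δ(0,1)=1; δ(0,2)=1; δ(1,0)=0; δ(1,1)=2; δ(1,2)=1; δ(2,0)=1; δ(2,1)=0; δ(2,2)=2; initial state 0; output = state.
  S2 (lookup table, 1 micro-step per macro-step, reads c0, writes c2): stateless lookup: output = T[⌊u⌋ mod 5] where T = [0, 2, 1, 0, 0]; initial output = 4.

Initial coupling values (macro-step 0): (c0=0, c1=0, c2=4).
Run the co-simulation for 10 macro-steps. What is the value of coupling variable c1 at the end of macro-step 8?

c1 at macro-step 8 = 0

macro 1: S0 reads c0=0 → after 1×micro: 4; S1 reads c0=0 → after 2×micro: 0; S2 reads c0=0 → after 1×micro: 0 ⇒ (c0=4, c1=0, c2=0)
macro 2: S0 reads c0=4 → after 1×micro: 3; S1 reads c0=4 → after 2×micro: 2; S2 reads c0=4 → after 1×micro: 0 ⇒ (c0=3, c1=2, c2=0)
macro 3: S0 reads c0=3 → after 1×micro: 3; S1 reads c0=3 → after 2×micro: 0; S2 reads c0=3 → after 1×micro: 0 ⇒ (c0=3, c1=0, c2=0)
macro 4: S0 reads c0=3 → after 1×micro: 3; S1 reads c0=3 → after 2×micro: 0; S2 reads c0=3 → after 1×micro: 0 ⇒ (c0=3, c1=0, c2=0)
macro 5: S0 reads c0=3 → after 1×micro: 3; S1 reads c0=3 → after 2×micro: 0; S2 reads c0=3 → after 1×micro: 0 ⇒ (c0=3, c1=0, c2=0)
macro 6: S0 reads c0=3 → after 1×micro: 3; S1 reads c0=3 → after 2×micro: 0; S2 reads c0=3 → after 1×micro: 0 ⇒ (c0=3, c1=0, c2=0)
macro 7: S0 reads c0=3 → after 1×micro: 3; S1 reads c0=3 → after 2×micro: 0; S2 reads c0=3 → after 1×micro: 0 ⇒ (c0=3, c1=0, c2=0)
macro 8: S0 reads c0=3 → after 1×micro: 3; S1 reads c0=3 → after 2×micro: 0; S2 reads c0=3 → after 1×micro: 0 ⇒ (c0=3, c1=0, c2=0)
macro 9: S0 reads c0=3 → after 1×micro: 3; S1 reads c0=3 → after 2×micro: 0; S2 reads c0=3 → after 1×micro: 0 ⇒ (c0=3, c1=0, c2=0)
macro 10: S0 reads c0=3 → after 1×micro: 3; S1 reads c0=3 → after 2×micro: 0; S2 reads c0=3 → after 1×micro: 0 ⇒ (c0=3, c1=0, c2=0)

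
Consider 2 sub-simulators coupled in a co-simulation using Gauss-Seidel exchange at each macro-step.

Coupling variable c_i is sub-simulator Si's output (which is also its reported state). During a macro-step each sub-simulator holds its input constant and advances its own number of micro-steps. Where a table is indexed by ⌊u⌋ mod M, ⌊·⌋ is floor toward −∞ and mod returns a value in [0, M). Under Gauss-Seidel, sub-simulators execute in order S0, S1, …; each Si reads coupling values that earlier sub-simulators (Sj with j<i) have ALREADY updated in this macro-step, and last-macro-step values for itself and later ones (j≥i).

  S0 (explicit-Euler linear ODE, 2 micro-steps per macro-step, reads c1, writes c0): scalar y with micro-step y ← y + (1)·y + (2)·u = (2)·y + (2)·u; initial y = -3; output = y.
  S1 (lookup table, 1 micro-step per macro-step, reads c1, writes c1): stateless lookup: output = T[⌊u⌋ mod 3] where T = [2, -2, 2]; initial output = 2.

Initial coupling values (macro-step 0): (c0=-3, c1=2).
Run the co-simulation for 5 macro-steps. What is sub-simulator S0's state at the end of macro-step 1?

macro 1: S0 reads c1=2 → after 2×micro: 0; S1 reads c1=2 → after 1×micro: 2 ⇒ (c0=0, c1=2)
macro 2: S0 reads c1=2 → after 2×micro: 12; S1 reads c1=2 → after 1×micro: 2 ⇒ (c0=12, c1=2)
macro 3: S0 reads c1=2 → after 2×micro: 60; S1 reads c1=2 → after 1×micro: 2 ⇒ (c0=60, c1=2)
macro 4: S0 reads c1=2 → after 2×micro: 252; S1 reads c1=2 → after 1×micro: 2 ⇒ (c0=252, c1=2)
macro 5: S0 reads c1=2 → after 2×micro: 1020; S1 reads c1=2 → after 1×micro: 2 ⇒ (c0=1020, c1=2)

S0 state at macro-step 1 = 0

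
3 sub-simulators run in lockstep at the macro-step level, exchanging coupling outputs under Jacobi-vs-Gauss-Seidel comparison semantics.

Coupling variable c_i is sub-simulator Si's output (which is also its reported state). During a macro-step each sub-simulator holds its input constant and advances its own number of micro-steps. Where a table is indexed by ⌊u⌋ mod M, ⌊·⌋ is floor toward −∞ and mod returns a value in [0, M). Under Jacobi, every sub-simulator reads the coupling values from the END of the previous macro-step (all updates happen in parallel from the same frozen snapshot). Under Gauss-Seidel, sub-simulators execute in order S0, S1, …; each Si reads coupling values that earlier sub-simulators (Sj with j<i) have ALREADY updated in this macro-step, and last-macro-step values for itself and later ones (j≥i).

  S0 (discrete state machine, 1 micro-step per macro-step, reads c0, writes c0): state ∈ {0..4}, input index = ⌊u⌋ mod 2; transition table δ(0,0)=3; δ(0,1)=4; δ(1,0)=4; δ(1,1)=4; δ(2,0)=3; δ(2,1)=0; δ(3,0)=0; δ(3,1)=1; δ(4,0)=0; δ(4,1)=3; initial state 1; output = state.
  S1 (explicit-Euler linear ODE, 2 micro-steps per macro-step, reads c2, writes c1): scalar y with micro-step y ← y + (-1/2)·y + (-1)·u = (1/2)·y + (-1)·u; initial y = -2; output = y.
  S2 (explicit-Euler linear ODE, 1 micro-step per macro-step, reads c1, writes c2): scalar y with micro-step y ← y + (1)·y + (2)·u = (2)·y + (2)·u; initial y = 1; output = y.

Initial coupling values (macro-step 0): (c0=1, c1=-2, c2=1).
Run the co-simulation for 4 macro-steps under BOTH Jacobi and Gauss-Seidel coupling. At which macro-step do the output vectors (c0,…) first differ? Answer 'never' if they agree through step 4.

first divergence at macro-step: 2

[Jacobi] macro 1: S0 reads c0=1 → after 1×micro: 4; S1 reads c2=1 → after 2×micro: -2; S2 reads c1=-2 → after 1×micro: -2 ⇒ (c0=4, c1=-2, c2=-2)
[Jacobi] macro 2: S0 reads c0=4 → after 1×micro: 0; S1 reads c2=-2 → after 2×micro: 5/2; S2 reads c1=-2 → after 1×micro: -8 ⇒ (c0=0, c1=5/2, c2=-8)
[Jacobi] macro 3: S0 reads c0=0 → after 1×micro: 3; S1 reads c2=-8 → after 2×micro: 101/8; S2 reads c1=5/2 → after 1×micro: -11 ⇒ (c0=3, c1=101/8, c2=-11)
[Jacobi] macro 4: S0 reads c0=3 → after 1×micro: 1; S1 reads c2=-11 → after 2×micro: 629/32; S2 reads c1=101/8 → after 1×micro: 13/4 ⇒ (c0=1, c1=629/32, c2=13/4)
[Gauss-Seidel] macro 1: S0 reads c0=1 → after 1×micro: 4; S1 reads c2=1 → after 2×micro: -2; S2 reads c1=-2 → after 1×micro: -2 ⇒ (c0=4, c1=-2, c2=-2)
[Gauss-Seidel] macro 2: S0 reads c0=4 → after 1×micro: 0; S1 reads c2=-2 → after 2×micro: 5/2; S2 reads c1=5/2 → after 1×micro: 1 ⇒ (c0=0, c1=5/2, c2=1)
[Gauss-Seidel] macro 3: S0 reads c0=0 → after 1×micro: 3; S1 reads c2=1 → after 2×micro: -7/8; S2 reads c1=-7/8 → after 1×micro: 1/4 ⇒ (c0=3, c1=-7/8, c2=1/4)
[Gauss-Seidel] macro 4: S0 reads c0=3 → after 1×micro: 1; S1 reads c2=1/4 → after 2×micro: -19/32; S2 reads c1=-19/32 → after 1×micro: -11/16 ⇒ (c0=1, c1=-19/32, c2=-11/16)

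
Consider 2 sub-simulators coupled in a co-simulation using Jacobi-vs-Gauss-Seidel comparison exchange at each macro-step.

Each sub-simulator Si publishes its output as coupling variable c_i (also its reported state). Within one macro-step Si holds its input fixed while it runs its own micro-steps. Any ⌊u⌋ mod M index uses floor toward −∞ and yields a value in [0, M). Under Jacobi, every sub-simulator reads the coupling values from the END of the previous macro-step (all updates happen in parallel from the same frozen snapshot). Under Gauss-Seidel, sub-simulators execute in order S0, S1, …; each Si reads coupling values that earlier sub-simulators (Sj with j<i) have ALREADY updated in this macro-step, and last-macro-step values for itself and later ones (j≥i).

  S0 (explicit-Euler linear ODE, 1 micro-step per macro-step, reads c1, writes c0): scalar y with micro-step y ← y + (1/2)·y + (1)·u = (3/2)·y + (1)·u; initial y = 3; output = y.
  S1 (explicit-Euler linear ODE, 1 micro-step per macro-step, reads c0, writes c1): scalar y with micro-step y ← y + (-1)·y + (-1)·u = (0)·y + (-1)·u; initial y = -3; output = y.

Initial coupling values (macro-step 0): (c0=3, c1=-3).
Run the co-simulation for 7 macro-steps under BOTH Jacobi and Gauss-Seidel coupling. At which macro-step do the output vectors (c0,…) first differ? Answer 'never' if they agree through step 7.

[Jacobi] macro 1: S0 reads c1=-3 → after 1×micro: 3/2; S1 reads c0=3 → after 1×micro: -3 ⇒ (c0=3/2, c1=-3)
[Jacobi] macro 2: S0 reads c1=-3 → after 1×micro: -3/4; S1 reads c0=3/2 → after 1×micro: -3/2 ⇒ (c0=-3/4, c1=-3/2)
[Jacobi] macro 3: S0 reads c1=-3/2 → after 1×micro: -21/8; S1 reads c0=-3/4 → after 1×micro: 3/4 ⇒ (c0=-21/8, c1=3/4)
[Jacobi] macro 4: S0 reads c1=3/4 → after 1×micro: -51/16; S1 reads c0=-21/8 → after 1×micro: 21/8 ⇒ (c0=-51/16, c1=21/8)
[Jacobi] macro 5: S0 reads c1=21/8 → after 1×micro: -69/32; S1 reads c0=-51/16 → after 1×micro: 51/16 ⇒ (c0=-69/32, c1=51/16)
[Jacobi] macro 6: S0 reads c1=51/16 → after 1×micro: -3/64; S1 reads c0=-69/32 → after 1×micro: 69/32 ⇒ (c0=-3/64, c1=69/32)
[Jacobi] macro 7: S0 reads c1=69/32 → after 1×micro: 267/128; S1 reads c0=-3/64 → after 1×micro: 3/64 ⇒ (c0=267/128, c1=3/64)
[Gauss-Seidel] macro 1: S0 reads c1=-3 → after 1×micro: 3/2; S1 reads c0=3/2 → after 1×micro: -3/2 ⇒ (c0=3/2, c1=-3/2)
[Gauss-Seidel] macro 2: S0 reads c1=-3/2 → after 1×micro: 3/4; S1 reads c0=3/4 → after 1×micro: -3/4 ⇒ (c0=3/4, c1=-3/4)
[Gauss-Seidel] macro 3: S0 reads c1=-3/4 → after 1×micro: 3/8; S1 reads c0=3/8 → after 1×micro: -3/8 ⇒ (c0=3/8, c1=-3/8)
[Gauss-Seidel] macro 4: S0 reads c1=-3/8 → after 1×micro: 3/16; S1 reads c0=3/16 → after 1×micro: -3/16 ⇒ (c0=3/16, c1=-3/16)
[Gauss-Seidel] macro 5: S0 reads c1=-3/16 → after 1×micro: 3/32; S1 reads c0=3/32 → after 1×micro: -3/32 ⇒ (c0=3/32, c1=-3/32)
[Gauss-Seidel] macro 6: S0 reads c1=-3/32 → after 1×micro: 3/64; S1 reads c0=3/64 → after 1×micro: -3/64 ⇒ (c0=3/64, c1=-3/64)
[Gauss-Seidel] macro 7: S0 reads c1=-3/64 → after 1×micro: 3/128; S1 reads c0=3/128 → after 1×micro: -3/128 ⇒ (c0=3/128, c1=-3/128)

first divergence at macro-step: 1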